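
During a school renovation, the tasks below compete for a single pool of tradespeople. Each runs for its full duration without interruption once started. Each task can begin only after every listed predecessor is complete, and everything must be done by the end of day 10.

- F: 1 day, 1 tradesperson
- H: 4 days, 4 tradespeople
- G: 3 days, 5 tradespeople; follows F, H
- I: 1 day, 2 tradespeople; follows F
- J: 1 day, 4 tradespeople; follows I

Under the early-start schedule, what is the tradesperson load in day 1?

5

At early start, day 1 has: F, H.
Demand: 1 + 4 = 5.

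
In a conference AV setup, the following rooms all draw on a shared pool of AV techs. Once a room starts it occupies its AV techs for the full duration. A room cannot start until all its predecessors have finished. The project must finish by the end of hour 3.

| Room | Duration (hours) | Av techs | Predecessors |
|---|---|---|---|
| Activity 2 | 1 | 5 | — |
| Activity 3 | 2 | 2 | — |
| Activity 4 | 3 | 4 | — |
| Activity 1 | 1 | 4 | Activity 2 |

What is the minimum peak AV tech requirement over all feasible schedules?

10

Early-start (Activity 2@1, Activity 3@1, Activity 4@1, Activity 1@2) gives peak 11: h1:11  h2:10  h3:4.
Shift Activity 3→2.
Schedule Activity 2@1, Activity 3@2, Activity 4@1, Activity 1@2: h1:9  h2:10  h3:6 — peak 10.
No arrangement of the 6 feasible schedules does better.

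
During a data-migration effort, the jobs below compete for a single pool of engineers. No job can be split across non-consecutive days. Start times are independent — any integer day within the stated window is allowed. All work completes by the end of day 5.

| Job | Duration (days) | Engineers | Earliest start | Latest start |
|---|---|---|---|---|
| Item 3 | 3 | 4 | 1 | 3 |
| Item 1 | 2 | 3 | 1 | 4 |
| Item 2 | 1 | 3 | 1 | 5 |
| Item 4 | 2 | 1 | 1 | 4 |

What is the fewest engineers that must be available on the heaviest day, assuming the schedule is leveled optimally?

6

Early-start (Item 3@1, Item 1@1, Item 2@1, Item 4@1) gives peak 11: d1:11  d2:8  d3:4  d4:0  d5:0.
Shift Item 1→4, Item 2→4.
Schedule Item 3@1, Item 1@4, Item 2@4, Item 4@1: d1:5  d2:5  d3:4  d4:6  d5:3 — peak 6.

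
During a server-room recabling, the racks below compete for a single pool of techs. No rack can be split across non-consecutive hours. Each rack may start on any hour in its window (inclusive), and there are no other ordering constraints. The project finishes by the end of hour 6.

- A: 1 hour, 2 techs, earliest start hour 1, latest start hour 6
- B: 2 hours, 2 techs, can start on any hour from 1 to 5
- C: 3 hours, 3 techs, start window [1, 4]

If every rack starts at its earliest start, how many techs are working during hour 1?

At early start, hour 1 has: A, B, C.
Demand: 2 + 2 + 3 = 7.

7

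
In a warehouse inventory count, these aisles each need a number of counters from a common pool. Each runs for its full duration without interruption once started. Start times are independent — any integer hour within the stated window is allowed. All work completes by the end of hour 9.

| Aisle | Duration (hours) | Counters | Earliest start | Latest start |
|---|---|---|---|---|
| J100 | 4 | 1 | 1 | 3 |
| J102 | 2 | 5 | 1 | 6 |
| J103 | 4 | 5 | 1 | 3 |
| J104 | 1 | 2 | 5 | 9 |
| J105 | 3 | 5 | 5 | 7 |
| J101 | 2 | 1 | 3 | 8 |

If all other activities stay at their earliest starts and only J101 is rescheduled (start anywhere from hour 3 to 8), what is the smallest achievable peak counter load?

J101@3: h1:11  h2:11  h3:7  h4:7  h5:7  h6:5  h7:5  h8:0  h9:0 → peak 11
J101@4: h1:11  h2:11  h3:6  h4:7  h5:8  h6:5  h7:5  h8:0  h9:0 → peak 11
J101@5: h1:11  h2:11  h3:6  h4:6  h5:8  h6:6  h7:5  h8:0  h9:0 → peak 11
J101@6: h1:11  h2:11  h3:6  h4:6  h5:7  h6:6  h7:6  h8:0  h9:0 → peak 11
J101@7: h1:11  h2:11  h3:6  h4:6  h5:7  h6:5  h7:6  h8:1  h9:0 → peak 11
J101@8: h1:11  h2:11  h3:6  h4:6  h5:7  h6:5  h7:5  h8:1  h9:1 → peak 11
Best is J101@3, peak 11.

11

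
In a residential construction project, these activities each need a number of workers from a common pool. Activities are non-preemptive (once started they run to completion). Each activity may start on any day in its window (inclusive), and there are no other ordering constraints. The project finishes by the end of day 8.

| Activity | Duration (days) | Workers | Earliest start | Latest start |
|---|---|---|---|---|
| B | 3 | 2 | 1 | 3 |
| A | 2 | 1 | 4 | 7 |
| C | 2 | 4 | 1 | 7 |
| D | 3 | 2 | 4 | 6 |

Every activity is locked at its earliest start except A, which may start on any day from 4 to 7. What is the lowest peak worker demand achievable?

A@4: d1:6  d2:6  d3:2  d4:3  d5:3  d6:2  d7:0  d8:0 → peak 6
A@5: d1:6  d2:6  d3:2  d4:2  d5:3  d6:3  d7:0  d8:0 → peak 6
A@6: d1:6  d2:6  d3:2  d4:2  d5:2  d6:3  d7:1  d8:0 → peak 6
A@7: d1:6  d2:6  d3:2  d4:2  d5:2  d6:2  d7:1  d8:1 → peak 6
Best is A@4, peak 6.

6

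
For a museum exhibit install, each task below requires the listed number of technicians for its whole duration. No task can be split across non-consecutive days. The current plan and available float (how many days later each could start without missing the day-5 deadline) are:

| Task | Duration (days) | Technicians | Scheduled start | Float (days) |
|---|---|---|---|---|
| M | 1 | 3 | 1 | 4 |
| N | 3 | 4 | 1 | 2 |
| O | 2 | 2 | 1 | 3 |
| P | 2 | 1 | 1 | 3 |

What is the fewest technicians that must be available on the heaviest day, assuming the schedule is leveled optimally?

Early-start (M@1, N@1, O@1, P@1) gives peak 10: d1:10  d2:7  d3:4  d4:0  d5:0.
Shift N→3, P→2.
Schedule M@1, N@3, O@1, P@2: d1:5  d2:3  d3:5  d4:4  d5:4 — peak 5.
Total technician-days = 21 over 5 days ⇒ peak ≥ ⌈21/5⌉ = 5, so 5 is optimal.

5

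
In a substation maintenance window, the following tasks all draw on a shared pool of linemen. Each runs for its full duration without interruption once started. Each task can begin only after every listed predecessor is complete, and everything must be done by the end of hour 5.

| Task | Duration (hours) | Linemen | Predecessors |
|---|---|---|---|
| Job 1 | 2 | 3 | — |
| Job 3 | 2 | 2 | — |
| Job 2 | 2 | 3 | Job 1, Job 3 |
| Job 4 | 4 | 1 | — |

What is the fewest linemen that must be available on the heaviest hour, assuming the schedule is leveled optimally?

Schedule Job 1@1, Job 3@1, Job 2@3, Job 4@1: h1:6  h2:6  h3:4  h4:4  h5:0 — peak 6.
No arrangement of the 10 feasible schedules does better.

6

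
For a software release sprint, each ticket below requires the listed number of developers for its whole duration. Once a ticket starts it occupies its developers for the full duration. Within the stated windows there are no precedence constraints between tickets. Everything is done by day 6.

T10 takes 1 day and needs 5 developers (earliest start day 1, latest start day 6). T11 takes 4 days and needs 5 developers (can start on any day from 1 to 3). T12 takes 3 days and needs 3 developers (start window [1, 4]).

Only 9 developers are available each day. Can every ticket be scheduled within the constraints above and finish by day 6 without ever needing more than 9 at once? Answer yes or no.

yes

Schedule T10@1, T11@2, T12@1: d1:8  d2:8  d3:8  d4:5  d5:5  d6:0 — peak 8 ≤ 9.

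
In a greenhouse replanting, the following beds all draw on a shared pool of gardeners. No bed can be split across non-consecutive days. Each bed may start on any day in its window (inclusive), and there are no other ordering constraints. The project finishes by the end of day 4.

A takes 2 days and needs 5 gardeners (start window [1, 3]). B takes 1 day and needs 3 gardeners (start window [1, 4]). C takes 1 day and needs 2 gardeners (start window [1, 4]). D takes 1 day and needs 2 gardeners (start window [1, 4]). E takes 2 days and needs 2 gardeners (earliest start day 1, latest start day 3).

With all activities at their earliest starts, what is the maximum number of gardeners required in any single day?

Early-start schedule: A@1, B@1, C@1, D@1, E@1.
Load per day: day 1: 14, day 2: 7, day 3: 0, day 4: 0.
Peak is 14.

14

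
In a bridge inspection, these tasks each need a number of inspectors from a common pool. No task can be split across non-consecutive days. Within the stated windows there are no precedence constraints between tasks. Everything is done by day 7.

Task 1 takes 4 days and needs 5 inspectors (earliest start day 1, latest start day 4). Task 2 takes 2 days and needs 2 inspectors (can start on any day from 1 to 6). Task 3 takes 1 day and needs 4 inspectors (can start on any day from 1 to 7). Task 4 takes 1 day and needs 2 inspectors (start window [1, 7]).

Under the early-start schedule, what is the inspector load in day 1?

13

At early start, day 1 has: Task 1, Task 2, Task 3, Task 4.
Demand: 5 + 2 + 4 + 2 = 13.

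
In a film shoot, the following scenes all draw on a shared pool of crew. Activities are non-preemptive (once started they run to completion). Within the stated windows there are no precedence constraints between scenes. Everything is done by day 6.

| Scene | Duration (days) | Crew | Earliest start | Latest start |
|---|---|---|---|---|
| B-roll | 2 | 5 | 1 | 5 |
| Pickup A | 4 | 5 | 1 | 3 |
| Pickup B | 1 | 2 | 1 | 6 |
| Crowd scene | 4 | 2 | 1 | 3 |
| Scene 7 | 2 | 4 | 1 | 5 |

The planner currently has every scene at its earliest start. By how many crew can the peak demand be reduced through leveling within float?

Early-start peak: d1:18  d2:16  d3:7  d4:7  d5:0  d6:0 ⇒ 18.
Leveled (B-roll@1, Pickup A@3, Pickup B@1, Crowd scene@1, Scene 7@5): d1:9  d2:7  d3:7  d4:7  d5:9  d6:9 ⇒ 9.
Reduction 18 − 9 = 9.

9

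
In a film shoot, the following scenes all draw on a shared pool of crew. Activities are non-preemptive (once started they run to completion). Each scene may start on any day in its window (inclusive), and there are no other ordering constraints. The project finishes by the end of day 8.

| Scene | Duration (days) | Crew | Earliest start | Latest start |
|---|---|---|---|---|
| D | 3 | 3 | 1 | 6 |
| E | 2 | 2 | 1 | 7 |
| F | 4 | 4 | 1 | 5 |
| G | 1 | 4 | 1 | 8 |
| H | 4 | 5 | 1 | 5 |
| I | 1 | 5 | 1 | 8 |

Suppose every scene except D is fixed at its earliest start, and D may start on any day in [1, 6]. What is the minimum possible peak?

20

D@1: d1:23  d2:14  d3:12  d4:9  d5:0  d6:0  d7:0  d8:0 → peak 23
D@2: d1:20  d2:14  d3:12  d4:12  d5:0  d6:0  d7:0  d8:0 → peak 20
D@3: d1:20  d2:11  d3:12  d4:12  d5:3  d6:0  d7:0  d8:0 → peak 20
D@4: d1:20  d2:11  d3:9  d4:12  d5:3  d6:3  d7:0  d8:0 → peak 20
D@5: d1:20  d2:11  d3:9  d4:9  d5:3  d6:3  d7:3  d8:0 → peak 20
D@6: d1:20  d2:11  d3:9  d4:9  d5:0  d6:3  d7:3  d8:3 → peak 20
Best is D@2, peak 20.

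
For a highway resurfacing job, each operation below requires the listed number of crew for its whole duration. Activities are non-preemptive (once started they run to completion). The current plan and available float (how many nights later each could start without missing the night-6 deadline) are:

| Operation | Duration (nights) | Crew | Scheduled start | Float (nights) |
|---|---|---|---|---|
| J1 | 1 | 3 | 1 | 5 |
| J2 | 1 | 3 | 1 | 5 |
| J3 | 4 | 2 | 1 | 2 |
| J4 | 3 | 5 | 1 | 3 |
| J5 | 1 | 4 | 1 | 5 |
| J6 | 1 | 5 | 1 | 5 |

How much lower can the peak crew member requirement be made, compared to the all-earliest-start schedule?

Early-start peak: n1:22  n2:7  n3:7  n4:2  n5:0  n6:0 ⇒ 22.
Leveled (J1@1, J2@1, J3@2, J4@2, J5@5, J6@6): n1:6  n2:7  n3:7  n4:7  n5:6  n6:5 ⇒ 7.
Reduction 22 − 7 = 15.

15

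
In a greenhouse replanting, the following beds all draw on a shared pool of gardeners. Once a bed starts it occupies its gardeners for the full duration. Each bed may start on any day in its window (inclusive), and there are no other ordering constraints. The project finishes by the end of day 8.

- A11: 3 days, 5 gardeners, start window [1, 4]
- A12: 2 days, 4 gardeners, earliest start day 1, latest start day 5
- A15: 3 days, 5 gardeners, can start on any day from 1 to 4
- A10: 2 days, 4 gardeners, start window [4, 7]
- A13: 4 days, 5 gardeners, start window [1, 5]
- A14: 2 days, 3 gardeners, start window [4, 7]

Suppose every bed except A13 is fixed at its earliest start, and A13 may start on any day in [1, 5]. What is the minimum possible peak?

A13@1: d1:19  d2:19  d3:15  d4:12  d5:7  d6:0  d7:0  d8:0 → peak 19
A13@2: d1:14  d2:19  d3:15  d4:12  d5:12  d6:0  d7:0  d8:0 → peak 19
A13@3: d1:14  d2:14  d3:15  d4:12  d5:12  d6:5  d7:0  d8:0 → peak 15
A13@4: d1:14  d2:14  d3:10  d4:12  d5:12  d6:5  d7:5  d8:0 → peak 14
A13@5: d1:14  d2:14  d3:10  d4:7  d5:12  d6:5  d7:5  d8:5 → peak 14
Best is A13@4, peak 14.

14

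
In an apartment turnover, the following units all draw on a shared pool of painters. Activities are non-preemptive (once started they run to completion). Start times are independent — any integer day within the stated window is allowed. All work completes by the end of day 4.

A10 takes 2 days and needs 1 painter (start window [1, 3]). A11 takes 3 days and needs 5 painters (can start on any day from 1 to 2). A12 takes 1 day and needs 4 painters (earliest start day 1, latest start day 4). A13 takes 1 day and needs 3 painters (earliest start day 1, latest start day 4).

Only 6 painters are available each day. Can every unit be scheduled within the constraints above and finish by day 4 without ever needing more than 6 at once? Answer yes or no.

no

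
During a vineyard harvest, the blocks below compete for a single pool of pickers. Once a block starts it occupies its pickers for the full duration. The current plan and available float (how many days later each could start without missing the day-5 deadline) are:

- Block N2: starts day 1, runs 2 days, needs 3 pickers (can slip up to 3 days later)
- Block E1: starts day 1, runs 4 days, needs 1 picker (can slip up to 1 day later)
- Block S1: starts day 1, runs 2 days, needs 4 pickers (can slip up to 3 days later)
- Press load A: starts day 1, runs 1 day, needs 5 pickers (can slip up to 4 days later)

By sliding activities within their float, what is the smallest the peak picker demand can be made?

5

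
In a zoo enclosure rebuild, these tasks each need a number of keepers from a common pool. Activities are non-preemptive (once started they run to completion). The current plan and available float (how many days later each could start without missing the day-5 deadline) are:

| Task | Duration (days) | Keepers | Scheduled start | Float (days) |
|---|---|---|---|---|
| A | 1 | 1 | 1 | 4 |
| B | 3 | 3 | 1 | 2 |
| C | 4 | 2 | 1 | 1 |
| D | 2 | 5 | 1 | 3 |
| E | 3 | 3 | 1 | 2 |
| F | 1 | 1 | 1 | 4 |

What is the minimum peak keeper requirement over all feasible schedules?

8

Early-start (A@1, B@1, C@1, D@1, E@1, F@1) gives peak 15: d1:15  d2:13  d3:8  d4:2  d5:0.
Shift C→2, D→4.
Schedule A@1, B@1, C@2, D@4, E@1, F@1: d1:8  d2:8  d3:8  d4:7  d5:7 — peak 8.
Total keeper-days = 38 over 5 days ⇒ peak ≥ ⌈38/5⌉ = 8, so 8 is optimal.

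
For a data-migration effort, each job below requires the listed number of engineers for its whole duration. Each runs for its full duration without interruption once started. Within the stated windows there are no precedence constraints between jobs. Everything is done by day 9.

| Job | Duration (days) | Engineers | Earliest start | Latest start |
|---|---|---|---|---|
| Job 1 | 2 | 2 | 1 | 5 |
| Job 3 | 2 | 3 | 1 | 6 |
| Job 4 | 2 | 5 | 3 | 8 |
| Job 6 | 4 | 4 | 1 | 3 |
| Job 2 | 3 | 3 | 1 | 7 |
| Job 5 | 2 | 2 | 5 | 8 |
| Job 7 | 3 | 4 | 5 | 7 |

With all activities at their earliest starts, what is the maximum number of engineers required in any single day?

Early-start schedule: Job 1@1, Job 3@1, Job 4@3, Job 6@1, Job 2@1, Job 5@5, Job 7@5.
Load per day: day 1: 12, day 2: 12, day 3: 12, day 4: 9, day 5: 6, day 6: 6, day 7: 4, day 8: 0, day 9: 0.
Peak is 12.

12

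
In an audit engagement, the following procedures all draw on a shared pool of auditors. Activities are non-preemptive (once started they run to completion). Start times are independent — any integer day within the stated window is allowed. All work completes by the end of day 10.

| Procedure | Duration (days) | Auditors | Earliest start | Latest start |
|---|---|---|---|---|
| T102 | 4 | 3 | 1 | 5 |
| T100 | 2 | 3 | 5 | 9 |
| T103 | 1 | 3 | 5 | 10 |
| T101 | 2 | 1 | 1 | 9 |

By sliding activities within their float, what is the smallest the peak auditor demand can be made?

3

Early-start (T102@1, T100@5, T103@5, T101@1) gives peak 6: d1:4  d2:4  d3:3  d4:3  d5:6  d6:3  d7:0  d8:0  d9:0  d10:0.
Shift T103→7, T101→8.
Schedule T102@1, T100@5, T103@7, T101@8: d1:3  d2:3  d3:3  d4:3  d5:3  d6:3  d7:3  d8:1  d9:1  d10:0 — peak 3.
Total auditor-days = 23 over 10 days ⇒ peak ≥ ⌈23/10⌉ = 3, so 3 is optimal.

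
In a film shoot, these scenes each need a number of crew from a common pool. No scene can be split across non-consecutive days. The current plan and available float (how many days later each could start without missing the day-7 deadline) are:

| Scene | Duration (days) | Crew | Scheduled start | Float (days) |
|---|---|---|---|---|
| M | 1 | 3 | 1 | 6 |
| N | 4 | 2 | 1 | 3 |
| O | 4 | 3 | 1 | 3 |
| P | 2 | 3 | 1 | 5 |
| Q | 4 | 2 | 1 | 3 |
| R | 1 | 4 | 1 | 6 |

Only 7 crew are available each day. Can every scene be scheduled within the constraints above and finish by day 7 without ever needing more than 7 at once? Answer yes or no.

Schedule M@1, N@1, O@2, P@5, Q@1, R@6: d1:7  d2:7  d3:7  d4:7  d5:6  d6:7  d7:0 — peak 7 ≤ 7.

yes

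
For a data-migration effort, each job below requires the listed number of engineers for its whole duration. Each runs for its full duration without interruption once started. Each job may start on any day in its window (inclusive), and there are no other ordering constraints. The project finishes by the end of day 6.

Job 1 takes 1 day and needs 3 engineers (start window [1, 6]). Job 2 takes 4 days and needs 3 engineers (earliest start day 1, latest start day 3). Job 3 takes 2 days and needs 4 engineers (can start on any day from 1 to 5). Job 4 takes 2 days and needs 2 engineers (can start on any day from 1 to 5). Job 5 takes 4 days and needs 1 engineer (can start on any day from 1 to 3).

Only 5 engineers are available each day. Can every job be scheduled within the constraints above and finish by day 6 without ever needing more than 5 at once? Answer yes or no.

Total engineer-days = 31; over 6 days the average is 31/6 > 5, so some day must exceed 5.

no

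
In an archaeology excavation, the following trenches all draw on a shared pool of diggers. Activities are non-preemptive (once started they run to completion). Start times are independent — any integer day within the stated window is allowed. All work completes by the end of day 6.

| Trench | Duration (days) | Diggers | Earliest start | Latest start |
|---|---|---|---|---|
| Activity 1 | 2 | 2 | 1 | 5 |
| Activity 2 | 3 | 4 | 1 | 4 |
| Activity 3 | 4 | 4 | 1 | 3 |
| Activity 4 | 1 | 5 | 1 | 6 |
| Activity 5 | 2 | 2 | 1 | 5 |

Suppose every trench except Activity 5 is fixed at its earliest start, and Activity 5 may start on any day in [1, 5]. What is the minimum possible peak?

15

Activity 5@1: d1:17  d2:12  d3:8  d4:4  d5:0  d6:0 → peak 17
Activity 5@2: d1:15  d2:12  d3:10  d4:4  d5:0  d6:0 → peak 15
Activity 5@3: d1:15  d2:10  d3:10  d4:6  d5:0  d6:0 → peak 15
Activity 5@4: d1:15  d2:10  d3:8  d4:6  d5:2  d6:0 → peak 15
Activity 5@5: d1:15  d2:10  d3:8  d4:4  d5:2  d6:2 → peak 15
Best is Activity 5@2, peak 15.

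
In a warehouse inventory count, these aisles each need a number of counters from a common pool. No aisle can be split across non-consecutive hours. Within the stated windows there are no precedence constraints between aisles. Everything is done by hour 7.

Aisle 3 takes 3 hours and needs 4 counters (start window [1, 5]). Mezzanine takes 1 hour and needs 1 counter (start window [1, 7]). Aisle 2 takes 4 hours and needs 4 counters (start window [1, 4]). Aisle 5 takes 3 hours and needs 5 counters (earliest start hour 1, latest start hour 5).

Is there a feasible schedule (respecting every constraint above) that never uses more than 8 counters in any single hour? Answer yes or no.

Schedule Aisle 3@1, Mezzanine@4, Aisle 2@1, Aisle 5@5: h1:8  h2:8  h3:8  h4:5  h5:5  h6:5  h7:5 — peak 8 ≤ 8.

yes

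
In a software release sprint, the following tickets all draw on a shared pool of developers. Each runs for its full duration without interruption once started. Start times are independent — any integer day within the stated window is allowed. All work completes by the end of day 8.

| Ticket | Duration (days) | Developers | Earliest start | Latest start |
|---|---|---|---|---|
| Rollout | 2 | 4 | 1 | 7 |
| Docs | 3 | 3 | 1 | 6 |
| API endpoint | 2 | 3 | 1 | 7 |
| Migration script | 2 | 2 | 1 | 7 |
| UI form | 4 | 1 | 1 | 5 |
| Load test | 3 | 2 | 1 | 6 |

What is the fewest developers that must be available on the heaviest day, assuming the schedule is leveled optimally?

5

Early-start (Rollout@1, Docs@1, API endpoint@1, Migration script@1, UI form@1, Load test@1) gives peak 15: d1:15  d2:15  d3:6  d4:1  d5:0  d6:0  d7:0  d8:0.
Shift Docs→3, API endpoint→7, Migration script→5, Load test→6.
Schedule Rollout@1, Docs@3, API endpoint@7, Migration script@5, UI form@1, Load test@6: d1:5  d2:5  d3:4  d4:4  d5:5  d6:4  d7:5  d8:5 — peak 5.
Total developer-days = 37 over 8 days ⇒ peak ≥ ⌈37/8⌉ = 5, so 5 is optimal.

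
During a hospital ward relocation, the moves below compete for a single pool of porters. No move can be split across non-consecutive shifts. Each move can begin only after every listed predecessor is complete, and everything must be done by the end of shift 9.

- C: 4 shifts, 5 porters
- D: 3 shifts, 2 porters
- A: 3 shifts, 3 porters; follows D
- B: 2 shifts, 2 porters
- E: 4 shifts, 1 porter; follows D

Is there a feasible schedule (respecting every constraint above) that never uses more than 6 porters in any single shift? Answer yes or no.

no

The minimum achievable peak is 7; 6 < 7, so no feasible schedule stays within the cap.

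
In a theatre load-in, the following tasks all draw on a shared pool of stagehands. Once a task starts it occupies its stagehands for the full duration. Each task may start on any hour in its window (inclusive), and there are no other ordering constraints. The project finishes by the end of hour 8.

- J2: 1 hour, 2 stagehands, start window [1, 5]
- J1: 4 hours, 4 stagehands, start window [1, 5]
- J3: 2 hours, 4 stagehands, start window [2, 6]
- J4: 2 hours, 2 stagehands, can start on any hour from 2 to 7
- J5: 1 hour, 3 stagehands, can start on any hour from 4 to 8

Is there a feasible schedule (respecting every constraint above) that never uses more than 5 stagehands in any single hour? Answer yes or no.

no

The minimum achievable peak is 6; 5 < 6, so no feasible schedule stays within the cap.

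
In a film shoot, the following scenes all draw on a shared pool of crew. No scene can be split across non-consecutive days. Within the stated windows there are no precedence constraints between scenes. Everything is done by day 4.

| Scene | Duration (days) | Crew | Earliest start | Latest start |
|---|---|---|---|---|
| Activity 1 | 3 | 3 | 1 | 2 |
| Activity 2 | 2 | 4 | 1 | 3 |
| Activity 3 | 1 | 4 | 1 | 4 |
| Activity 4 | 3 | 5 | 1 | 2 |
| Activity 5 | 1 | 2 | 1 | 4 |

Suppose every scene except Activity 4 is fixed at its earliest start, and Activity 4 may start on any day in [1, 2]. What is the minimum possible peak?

Activity 4@1: d1:18  d2:12  d3:8  d4:0 → peak 18
Activity 4@2: d1:13  d2:12  d3:8  d4:5 → peak 13
Best is Activity 4@2, peak 13.

13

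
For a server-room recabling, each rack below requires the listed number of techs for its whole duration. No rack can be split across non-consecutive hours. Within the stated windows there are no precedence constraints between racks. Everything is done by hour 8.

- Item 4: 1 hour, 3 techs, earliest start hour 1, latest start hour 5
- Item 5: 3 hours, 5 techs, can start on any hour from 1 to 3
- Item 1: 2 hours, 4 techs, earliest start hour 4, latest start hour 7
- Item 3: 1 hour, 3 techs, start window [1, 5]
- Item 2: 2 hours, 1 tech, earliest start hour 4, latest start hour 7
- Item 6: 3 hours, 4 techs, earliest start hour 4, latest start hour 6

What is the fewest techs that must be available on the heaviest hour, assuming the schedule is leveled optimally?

7

Early-start (Item 4@1, Item 5@1, Item 1@4, Item 3@1, Item 2@4, Item 6@4) gives peak 11: h1:11  h2:5  h3:5  h4:9  h5:9  h6:4  h7:0  h8:0.
Shift Item 4→4, Item 3→5, Item 2→6, Item 6→6.
Schedule Item 4@4, Item 5@1, Item 1@4, Item 3@5, Item 2@6, Item 6@6: h1:5  h2:5  h3:5  h4:7  h5:7  h6:5  h7:5  h8:4 — peak 7.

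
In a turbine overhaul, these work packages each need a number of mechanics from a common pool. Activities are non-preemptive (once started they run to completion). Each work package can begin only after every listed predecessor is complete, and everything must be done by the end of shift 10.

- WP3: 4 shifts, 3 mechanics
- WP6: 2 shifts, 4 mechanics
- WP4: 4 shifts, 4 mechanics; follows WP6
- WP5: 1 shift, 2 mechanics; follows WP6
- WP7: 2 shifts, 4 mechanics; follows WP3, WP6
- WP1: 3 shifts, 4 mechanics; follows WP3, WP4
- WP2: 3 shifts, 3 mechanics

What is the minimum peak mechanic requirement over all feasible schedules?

Early-start (WP3@1, WP6@1, WP4@3, WP5@3, WP7@5, WP1@7, WP2@1) gives peak 12: s1:10  s2:10  s3:12  s4:7  s5:8  s6:8  s7:4  s8:4  s9:4  s10:0.
Shift WP5→5, WP7→6, WP2→8.
Schedule WP3@1, WP6@1, WP4@3, WP5@5, WP7@6, WP1@7, WP2@8: s1:7  s2:7  s3:7  s4:7  s5:6  s6:8  s7:8  s8:7  s9:7  s10:3 — peak 8.

8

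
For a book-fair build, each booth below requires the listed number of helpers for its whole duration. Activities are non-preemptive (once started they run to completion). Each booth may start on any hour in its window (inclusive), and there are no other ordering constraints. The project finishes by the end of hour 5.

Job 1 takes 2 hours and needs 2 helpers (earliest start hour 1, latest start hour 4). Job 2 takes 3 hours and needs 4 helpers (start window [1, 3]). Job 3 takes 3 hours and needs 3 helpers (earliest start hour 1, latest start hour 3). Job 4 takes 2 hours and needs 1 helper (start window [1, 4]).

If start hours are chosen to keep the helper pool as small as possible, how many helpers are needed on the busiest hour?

7

Early-start (Job 1@1, Job 2@1, Job 3@1, Job 4@1) gives peak 10: h1:10  h2:10  h3:7  h4:0  h5:0.
Shift Job 3→3.
Schedule Job 1@1, Job 2@1, Job 3@3, Job 4@1: h1:7  h2:7  h3:7  h4:3  h5:3 — peak 7.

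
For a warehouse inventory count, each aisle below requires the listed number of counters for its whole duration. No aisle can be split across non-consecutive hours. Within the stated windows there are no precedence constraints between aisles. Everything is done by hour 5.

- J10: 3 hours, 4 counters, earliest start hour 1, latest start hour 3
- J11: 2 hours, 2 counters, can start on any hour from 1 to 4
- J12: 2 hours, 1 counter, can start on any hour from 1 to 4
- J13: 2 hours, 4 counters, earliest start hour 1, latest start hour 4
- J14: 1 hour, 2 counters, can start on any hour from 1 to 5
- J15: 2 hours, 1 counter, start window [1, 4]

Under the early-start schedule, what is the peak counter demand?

14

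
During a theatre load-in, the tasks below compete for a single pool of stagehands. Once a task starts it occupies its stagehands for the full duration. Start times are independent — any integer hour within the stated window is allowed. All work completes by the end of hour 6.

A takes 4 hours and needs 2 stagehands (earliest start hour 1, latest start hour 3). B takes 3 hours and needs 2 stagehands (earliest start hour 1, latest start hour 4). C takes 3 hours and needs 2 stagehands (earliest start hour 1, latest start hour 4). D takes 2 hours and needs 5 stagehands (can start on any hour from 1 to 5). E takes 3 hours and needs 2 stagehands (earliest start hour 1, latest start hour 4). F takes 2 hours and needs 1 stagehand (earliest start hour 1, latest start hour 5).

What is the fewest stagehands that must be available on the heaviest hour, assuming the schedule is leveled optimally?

7

Early-start (A@1, B@1, C@1, D@1, E@1, F@1) gives peak 14: h1:14  h2:14  h3:8  h4:2  h5:0  h6:0.
Shift D→5, E→4.
Schedule A@1, B@1, C@1, D@5, E@4, F@1: h1:7  h2:7  h3:6  h4:4  h5:7  h6:7 — peak 7.
Total stagehand-hours = 38 over 6 hours ⇒ peak ≥ ⌈38/6⌉ = 7, so 7 is optimal.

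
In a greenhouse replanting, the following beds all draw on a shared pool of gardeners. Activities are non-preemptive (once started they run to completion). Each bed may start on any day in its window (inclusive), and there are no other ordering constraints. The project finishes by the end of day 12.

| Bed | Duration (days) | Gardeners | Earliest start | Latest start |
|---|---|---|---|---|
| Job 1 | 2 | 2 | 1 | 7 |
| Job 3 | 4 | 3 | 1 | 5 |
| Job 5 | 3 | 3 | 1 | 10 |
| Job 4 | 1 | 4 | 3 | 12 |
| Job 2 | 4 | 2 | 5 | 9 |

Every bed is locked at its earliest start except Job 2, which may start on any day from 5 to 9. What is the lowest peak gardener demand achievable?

Job 2@5: d1:8  d2:8  d3:10  d4:3  d5:2  d6:2  d7:2  d8:2  d9:0  d10:0  d11:0  d12:0 → peak 10
Job 2@6: d1:8  d2:8  d3:10  d4:3  d5:0  d6:2  d7:2  d8:2  d9:2  d10:0  d11:0  d12:0 → peak 10
Job 2@7: d1:8  d2:8  d3:10  d4:3  d5:0  d6:0  d7:2  d8:2  d9:2  d10:2  d11:0  d12:0 → peak 10
Job 2@8: d1:8  d2:8  d3:10  d4:3  d5:0  d6:0  d7:0  d8:2  d9:2  d10:2  d11:2  d12:0 → peak 10
Job 2@9: d1:8  d2:8  d3:10  d4:3  d5:0  d6:0  d7:0  d8:0  d9:2  d10:2  d11:2  d12:2 → peak 10
Best is Job 2@5, peak 10.

10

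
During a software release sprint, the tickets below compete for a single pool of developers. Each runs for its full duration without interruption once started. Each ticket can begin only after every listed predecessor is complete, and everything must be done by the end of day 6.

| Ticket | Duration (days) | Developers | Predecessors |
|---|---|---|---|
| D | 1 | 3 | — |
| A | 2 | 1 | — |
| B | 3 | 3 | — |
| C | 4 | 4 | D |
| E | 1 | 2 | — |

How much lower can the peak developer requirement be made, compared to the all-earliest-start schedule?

2

Early-start peak: d1:9  d2:8  d3:7  d4:4  d5:4  d6:0 ⇒ 9.
Leveled (D@1, A@1, B@1, C@3, E@2): d1:7  d2:6  d3:7  d4:4  d5:4  d6:4 ⇒ 7.
Reduction 9 − 7 = 2.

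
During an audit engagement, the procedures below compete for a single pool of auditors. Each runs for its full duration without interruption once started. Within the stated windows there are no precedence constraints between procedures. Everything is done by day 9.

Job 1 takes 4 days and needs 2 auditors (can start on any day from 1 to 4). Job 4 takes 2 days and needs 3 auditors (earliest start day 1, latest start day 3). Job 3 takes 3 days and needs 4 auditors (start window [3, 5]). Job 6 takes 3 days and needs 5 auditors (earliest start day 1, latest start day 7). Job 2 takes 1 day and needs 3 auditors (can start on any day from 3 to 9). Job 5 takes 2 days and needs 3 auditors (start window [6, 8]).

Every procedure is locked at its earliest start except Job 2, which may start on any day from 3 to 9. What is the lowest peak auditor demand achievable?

Job 2@3: d1:10  d2:10  d3:14  d4:6  d5:4  d6:3  d7:3  d8:0  d9:0 → peak 14
Job 2@4: d1:10  d2:10  d3:11  d4:9  d5:4  d6:3  d7:3  d8:0  d9:0 → peak 11
Job 2@5: d1:10  d2:10  d3:11  d4:6  d5:7  d6:3  d7:3  d8:0  d9:0 → peak 11
Job 2@6: d1:10  d2:10  d3:11  d4:6  d5:4  d6:6  d7:3  d8:0  d9:0 → peak 11
Job 2@7: d1:10  d2:10  d3:11  d4:6  d5:4  d6:3  d7:6  d8:0  d9:0 → peak 11
Job 2@8: d1:10  d2:10  d3:11  d4:6  d5:4  d6:3  d7:3  d8:3  d9:0 → peak 11
Job 2@9: d1:10  d2:10  d3:11  d4:6  d5:4  d6:3  d7:3  d8:0  d9:3 → peak 11
Best is Job 2@4, peak 11.

11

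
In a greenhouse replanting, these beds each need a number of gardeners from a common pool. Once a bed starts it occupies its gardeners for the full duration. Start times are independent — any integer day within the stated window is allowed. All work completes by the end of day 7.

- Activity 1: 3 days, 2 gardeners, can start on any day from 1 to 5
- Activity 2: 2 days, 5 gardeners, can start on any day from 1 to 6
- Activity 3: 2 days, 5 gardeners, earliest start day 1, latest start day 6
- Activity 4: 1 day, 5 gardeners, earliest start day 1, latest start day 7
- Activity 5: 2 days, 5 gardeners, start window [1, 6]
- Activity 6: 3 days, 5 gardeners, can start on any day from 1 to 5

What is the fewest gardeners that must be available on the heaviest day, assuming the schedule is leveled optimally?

Early-start (Activity 1@1, Activity 2@1, Activity 3@1, Activity 4@1, Activity 5@1, Activity 6@1) gives peak 27: d1:27  d2:22  d3:7  d4:0  d5:0  d6:0  d7:0.
Shift Activity 3→3, Activity 4→4, Activity 5→5, Activity 6→5.
Schedule Activity 1@1, Activity 2@1, Activity 3@3, Activity 4@4, Activity 5@5, Activity 6@5: d1:7  d2:7  d3:7  d4:10  d5:10  d6:10  d7:5 — peak 10.

10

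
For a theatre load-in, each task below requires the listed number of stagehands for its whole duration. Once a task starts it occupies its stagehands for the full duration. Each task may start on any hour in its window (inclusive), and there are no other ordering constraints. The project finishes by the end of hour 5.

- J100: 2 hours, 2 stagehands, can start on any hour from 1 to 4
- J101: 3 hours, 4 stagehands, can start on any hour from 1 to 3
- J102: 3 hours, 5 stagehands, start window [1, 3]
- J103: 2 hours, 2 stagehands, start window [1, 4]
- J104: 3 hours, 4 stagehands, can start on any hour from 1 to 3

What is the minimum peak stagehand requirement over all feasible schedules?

13

Early-start (J100@1, J101@1, J102@1, J103@1, J104@1) gives peak 17: h1:17  h2:17  h3:13  h4:0  h5:0.
Shift J104→3.
Schedule J100@1, J101@1, J102@1, J103@1, J104@3: h1:13  h2:13  h3:13  h4:4  h5:4 — peak 13.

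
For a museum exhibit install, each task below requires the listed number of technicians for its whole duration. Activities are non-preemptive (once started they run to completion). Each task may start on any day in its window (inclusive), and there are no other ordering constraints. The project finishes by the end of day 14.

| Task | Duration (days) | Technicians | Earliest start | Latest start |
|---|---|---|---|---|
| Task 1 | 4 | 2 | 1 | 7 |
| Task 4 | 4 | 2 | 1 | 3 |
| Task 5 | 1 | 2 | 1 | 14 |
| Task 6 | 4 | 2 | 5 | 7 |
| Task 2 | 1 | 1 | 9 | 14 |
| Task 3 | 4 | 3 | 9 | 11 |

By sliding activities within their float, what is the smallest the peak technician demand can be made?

4

Early-start (Task 1@1, Task 4@1, Task 5@1, Task 6@5, Task 2@9, Task 3@9) gives peak 6: d1:6  d2:4  d3:4  d4:4  d5:2  d6:2  d7:2  d8:2  d9:4  d10:3  d11:3  d12:3  d13:0  d14:0.
Shift Task 5→5.
Schedule Task 1@1, Task 4@1, Task 5@5, Task 6@5, Task 2@9, Task 3@9: d1:4  d2:4  d3:4  d4:4  d5:4  d6:2  d7:2  d8:2  d9:4  d10:3  d11:3  d12:3  d13:0  d14:0 — peak 4.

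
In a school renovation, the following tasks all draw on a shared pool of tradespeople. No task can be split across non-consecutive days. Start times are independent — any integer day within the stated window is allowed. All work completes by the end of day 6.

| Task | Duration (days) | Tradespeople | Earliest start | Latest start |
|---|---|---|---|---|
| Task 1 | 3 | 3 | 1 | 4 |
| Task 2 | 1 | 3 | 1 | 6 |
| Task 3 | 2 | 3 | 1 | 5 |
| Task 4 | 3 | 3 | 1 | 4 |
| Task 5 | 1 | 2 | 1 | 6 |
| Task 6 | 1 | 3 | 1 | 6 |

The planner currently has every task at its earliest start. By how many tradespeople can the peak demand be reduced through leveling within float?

11

Early-start peak: d1:17  d2:9  d3:6  d4:0  d5:0  d6:0 ⇒ 17.
Leveled (Task 1@1, Task 2@1, Task 3@2, Task 4@4, Task 5@4, Task 6@5): d1:6  d2:6  d3:6  d4:5  d5:6  d6:3 ⇒ 6.
Reduction 17 − 6 = 11.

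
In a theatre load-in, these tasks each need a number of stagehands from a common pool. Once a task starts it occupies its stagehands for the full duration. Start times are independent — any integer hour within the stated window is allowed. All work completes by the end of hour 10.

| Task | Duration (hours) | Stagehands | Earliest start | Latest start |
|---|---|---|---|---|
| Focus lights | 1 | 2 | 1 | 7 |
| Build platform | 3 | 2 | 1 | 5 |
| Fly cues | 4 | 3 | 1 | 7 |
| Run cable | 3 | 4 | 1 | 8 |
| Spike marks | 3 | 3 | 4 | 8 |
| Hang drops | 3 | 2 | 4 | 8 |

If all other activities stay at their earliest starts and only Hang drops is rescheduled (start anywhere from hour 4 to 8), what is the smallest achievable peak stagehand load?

11

Hang drops@4: h1:11  h2:9  h3:9  h4:8  h5:5  h6:5  h7:0  h8:0  h9:0  h10:0 → peak 11
Hang drops@5: h1:11  h2:9  h3:9  h4:6  h5:5  h6:5  h7:2  h8:0  h9:0  h10:0 → peak 11
Hang drops@6: h1:11  h2:9  h3:9  h4:6  h5:3  h6:5  h7:2  h8:2  h9:0  h10:0 → peak 11
Hang drops@7: h1:11  h2:9  h3:9  h4:6  h5:3  h6:3  h7:2  h8:2  h9:2  h10:0 → peak 11
Hang drops@8: h1:11  h2:9  h3:9  h4:6  h5:3  h6:3  h7:0  h8:2  h9:2  h10:2 → peak 11
Best is Hang drops@4, peak 11.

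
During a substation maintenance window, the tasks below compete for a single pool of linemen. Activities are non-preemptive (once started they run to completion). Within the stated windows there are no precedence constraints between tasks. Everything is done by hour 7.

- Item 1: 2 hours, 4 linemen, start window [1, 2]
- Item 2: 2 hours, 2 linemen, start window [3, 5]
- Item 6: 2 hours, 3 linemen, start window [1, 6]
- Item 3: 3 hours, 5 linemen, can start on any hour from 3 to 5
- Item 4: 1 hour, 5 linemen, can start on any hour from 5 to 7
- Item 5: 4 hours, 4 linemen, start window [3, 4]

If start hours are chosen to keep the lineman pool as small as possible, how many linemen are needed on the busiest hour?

10

Early-start (Item 1@1, Item 2@3, Item 6@1, Item 3@3, Item 4@5, Item 5@3) gives peak 14: h1:7  h2:7  h3:11  h4:11  h5:14  h6:4  h7:0.
Shift Item 3→5, Item 4→7.
Schedule Item 1@1, Item 2@3, Item 6@1, Item 3@5, Item 4@7, Item 5@3: h1:7  h2:7  h3:6  h4:6  h5:9  h6:9  h7:10 — peak 10.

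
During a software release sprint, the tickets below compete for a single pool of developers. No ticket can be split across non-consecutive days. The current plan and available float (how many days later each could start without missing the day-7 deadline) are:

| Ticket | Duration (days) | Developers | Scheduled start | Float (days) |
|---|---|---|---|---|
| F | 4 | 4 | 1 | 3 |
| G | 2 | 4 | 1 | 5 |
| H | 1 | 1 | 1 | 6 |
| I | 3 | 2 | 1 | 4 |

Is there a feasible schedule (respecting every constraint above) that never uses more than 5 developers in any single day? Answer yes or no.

no

The minimum achievable peak is 6; 5 < 6, so no feasible schedule stays within the cap.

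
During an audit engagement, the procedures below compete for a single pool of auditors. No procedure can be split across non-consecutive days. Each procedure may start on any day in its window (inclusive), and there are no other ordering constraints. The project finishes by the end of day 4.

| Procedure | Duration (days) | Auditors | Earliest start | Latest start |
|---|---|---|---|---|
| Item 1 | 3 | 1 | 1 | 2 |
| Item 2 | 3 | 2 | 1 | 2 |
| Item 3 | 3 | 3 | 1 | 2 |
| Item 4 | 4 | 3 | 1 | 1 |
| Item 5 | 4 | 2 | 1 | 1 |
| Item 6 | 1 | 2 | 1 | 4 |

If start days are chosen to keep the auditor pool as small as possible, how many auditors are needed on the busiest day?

Early-start (Item 1@1, Item 2@1, Item 3@1, Item 4@1, Item 5@1, Item 6@1) gives peak 13: d1:13  d2:11  d3:11  d4:5.
Shift Item 6→4.
Schedule Item 1@1, Item 2@1, Item 3@1, Item 4@1, Item 5@1, Item 6@4: d1:11  d2:11  d3:11  d4:7 — peak 11.

11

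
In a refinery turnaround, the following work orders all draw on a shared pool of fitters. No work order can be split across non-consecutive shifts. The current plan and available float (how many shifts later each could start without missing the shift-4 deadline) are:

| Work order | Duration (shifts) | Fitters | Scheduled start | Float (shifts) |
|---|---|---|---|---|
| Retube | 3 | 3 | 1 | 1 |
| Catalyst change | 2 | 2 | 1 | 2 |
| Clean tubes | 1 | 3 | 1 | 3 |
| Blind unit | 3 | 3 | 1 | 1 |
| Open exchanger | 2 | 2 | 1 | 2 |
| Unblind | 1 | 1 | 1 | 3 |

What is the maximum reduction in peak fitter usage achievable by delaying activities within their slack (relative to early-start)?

Early-start peak: s1:14  s2:10  s3:6  s4:0 ⇒ 14.
Leveled (Retube@1, Catalyst change@1, Clean tubes@1, Blind unit@2, Open exchanger@3, Unblind@4): s1:8  s2:8  s3:8  s4:6 ⇒ 8.
Reduction 14 − 8 = 6.

6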